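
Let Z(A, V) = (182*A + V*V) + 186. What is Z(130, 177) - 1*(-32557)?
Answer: 87732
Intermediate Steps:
Z(A, V) = 186 + V² + 182*A (Z(A, V) = (182*A + V²) + 186 = (V² + 182*A) + 186 = 186 + V² + 182*A)
Z(130, 177) - 1*(-32557) = (186 + 177² + 182*130) - 1*(-32557) = (186 + 31329 + 23660) + 32557 = 55175 + 32557 = 87732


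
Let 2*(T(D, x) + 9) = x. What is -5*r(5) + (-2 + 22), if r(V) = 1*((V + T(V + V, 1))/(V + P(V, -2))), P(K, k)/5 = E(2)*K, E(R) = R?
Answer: 447/22 ≈ 20.318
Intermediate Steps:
P(K, k) = 10*K (P(K, k) = 5*(2*K) = 10*K)
T(D, x) = -9 + x/2
r(V) = (-17/2 + V)/(11*V) (r(V) = 1*((V + (-9 + (½)*1))/(V + 10*V)) = 1*((V + (-9 + ½))/((11*V))) = 1*((V - 17/2)*(1/(11*V))) = 1*((-17/2 + V)*(1/(11*V))) = 1*((-17/2 + V)/(11*V)) = (-17/2 + V)/(11*V))
-5*r(5) + (-2 + 22) = -5*(-17 + 2*5)/(22*5) + (-2 + 22) = -5*(-17 + 10)/(22*5) + 20 = -5*(-7)/(22*5) + 20 = -5*(-7/110) + 20 = 7/22 + 20 = 447/22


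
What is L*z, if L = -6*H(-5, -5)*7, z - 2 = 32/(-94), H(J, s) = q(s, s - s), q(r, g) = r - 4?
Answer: 29484/47 ≈ 627.32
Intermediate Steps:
q(r, g) = -4 + r
H(J, s) = -4 + s
z = 78/47 (z = 2 + 32/(-94) = 2 + 32*(-1/94) = 2 - 16/47 = 78/47 ≈ 1.6596)
L = 378 (L = -6*(-4 - 5)*7 = -6*(-9)*7 = 54*7 = 378)
L*z = 378*(78/47) = 29484/47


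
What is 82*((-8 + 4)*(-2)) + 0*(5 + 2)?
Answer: 656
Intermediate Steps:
82*((-8 + 4)*(-2)) + 0*(5 + 2) = 82*(-4*(-2)) + 0*7 = 82*8 + 0 = 656 + 0 = 656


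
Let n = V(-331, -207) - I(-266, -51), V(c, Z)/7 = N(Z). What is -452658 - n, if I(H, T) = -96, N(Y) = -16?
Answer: -452642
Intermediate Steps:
V(c, Z) = -112 (V(c, Z) = 7*(-16) = -112)
n = -16 (n = -112 - 1*(-96) = -112 + 96 = -16)
-452658 - n = -452658 - 1*(-16) = -452658 + 16 = -452642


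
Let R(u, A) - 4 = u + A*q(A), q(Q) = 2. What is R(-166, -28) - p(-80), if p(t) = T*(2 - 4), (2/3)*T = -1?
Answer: -221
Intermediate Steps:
T = -3/2 (T = (3/2)*(-1) = -3/2 ≈ -1.5000)
R(u, A) = 4 + u + 2*A (R(u, A) = 4 + (u + A*2) = 4 + (u + 2*A) = 4 + u + 2*A)
p(t) = 3 (p(t) = -3*(2 - 4)/2 = -3/2*(-2) = 3)
R(-166, -28) - p(-80) = (4 - 166 + 2*(-28)) - 1*3 = (4 - 166 - 56) - 3 = -218 - 3 = -221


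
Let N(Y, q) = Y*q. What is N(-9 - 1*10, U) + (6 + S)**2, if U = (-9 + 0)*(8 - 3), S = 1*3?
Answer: 936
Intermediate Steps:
S = 3
U = -45 (U = -9*5 = -45)
N(-9 - 1*10, U) + (6 + S)**2 = (-9 - 1*10)*(-45) + (6 + 3)**2 = (-9 - 10)*(-45) + 9**2 = -19*(-45) + 81 = 855 + 81 = 936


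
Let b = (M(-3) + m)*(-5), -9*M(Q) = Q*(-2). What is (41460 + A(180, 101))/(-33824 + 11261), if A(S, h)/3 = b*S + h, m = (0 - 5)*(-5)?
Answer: 7979/7521 ≈ 1.0609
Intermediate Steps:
M(Q) = 2*Q/9 (M(Q) = -Q*(-2)/9 = -(-2)*Q/9 = 2*Q/9)
m = 25 (m = -5*(-5) = 25)
b = -365/3 (b = ((2/9)*(-3) + 25)*(-5) = (-⅔ + 25)*(-5) = (73/3)*(-5) = -365/3 ≈ -121.67)
A(S, h) = -365*S + 3*h (A(S, h) = 3*(-365*S/3 + h) = 3*(h - 365*S/3) = -365*S + 3*h)
(41460 + A(180, 101))/(-33824 + 11261) = (41460 + (-365*180 + 3*101))/(-33824 + 11261) = (41460 + (-65700 + 303))/(-22563) = (41460 - 65397)*(-1/22563) = -23937*(-1/22563) = 7979/7521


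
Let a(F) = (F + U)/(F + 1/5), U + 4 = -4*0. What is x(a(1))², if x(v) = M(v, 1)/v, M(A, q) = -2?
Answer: 16/25 ≈ 0.64000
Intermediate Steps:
U = -4 (U = -4 - 4*0 = -4 + 0 = -4)
a(F) = (-4 + F)/(⅕ + F) (a(F) = (F - 4)/(F + 1/5) = (-4 + F)/(F + 1*(⅕)) = (-4 + F)/(F + ⅕) = (-4 + F)/(⅕ + F))
x(v) = -2/v
x(a(1))² = (-2*(1 + 5*1)/(5*(-4 + 1)))² = (-2/(5*(-3)/(1 + 5)))² = (-2/(5*(-3)/6))² = (-2/(5*(⅙)*(-3)))² = (-2/(-5/2))² = (-2*(-⅖))² = (⅘)² = 16/25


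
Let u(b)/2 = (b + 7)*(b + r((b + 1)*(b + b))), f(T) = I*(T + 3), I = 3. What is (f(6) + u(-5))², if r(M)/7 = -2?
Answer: 2401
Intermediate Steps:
r(M) = -14 (r(M) = 7*(-2) = -14)
f(T) = 9 + 3*T (f(T) = 3*(T + 3) = 3*(3 + T) = 9 + 3*T)
u(b) = 2*(-14 + b)*(7 + b) (u(b) = 2*((b + 7)*(b - 14)) = 2*((7 + b)*(-14 + b)) = 2*((-14 + b)*(7 + b)) = 2*(-14 + b)*(7 + b))
(f(6) + u(-5))² = ((9 + 3*6) + (-196 - 14*(-5) + 2*(-5)²))² = ((9 + 18) + (-196 + 70 + 2*25))² = (27 + (-196 + 70 + 50))² = (27 - 76)² = (-49)² = 2401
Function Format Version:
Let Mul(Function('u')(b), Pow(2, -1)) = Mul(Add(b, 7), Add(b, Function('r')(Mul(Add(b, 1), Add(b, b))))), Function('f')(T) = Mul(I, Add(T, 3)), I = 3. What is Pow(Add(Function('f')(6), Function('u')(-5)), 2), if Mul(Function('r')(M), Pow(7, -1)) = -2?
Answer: 2401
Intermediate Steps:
Function('r')(M) = -14 (Function('r')(M) = Mul(7, -2) = -14)
Function('f')(T) = Add(9, Mul(3, T)) (Function('f')(T) = Mul(3, Add(T, 3)) = Mul(3, Add(3, T)) = Add(9, Mul(3, T)))
Function('u')(b) = Mul(2, Add(-14, b), Add(7, b)) (Function('u')(b) = Mul(2, Mul(Add(b, 7), Add(b, -14))) = Mul(2, Mul(Add(7, b), Add(-14, b))) = Mul(2, Mul(Add(-14, b), Add(7, b))) = Mul(2, Add(-14, b), Add(7, b)))
Pow(Add(Function('f')(6), Function('u')(-5)), 2) = Pow(Add(Add(9, Mul(3, 6)), Add(-196, Mul(-14, -5), Mul(2, Pow(-5, 2)))), 2) = Pow(Add(Add(9, 18), Add(-196, 70, Mul(2, 25))), 2) = Pow(Add(27, Add(-196, 70, 50)), 2) = Pow(Add(27, -76), 2) = Pow(-49, 2) = 2401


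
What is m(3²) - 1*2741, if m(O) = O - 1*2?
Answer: -2734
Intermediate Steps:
m(O) = -2 + O (m(O) = O - 2 = -2 + O)
m(3²) - 1*2741 = (-2 + 3²) - 1*2741 = (-2 + 9) - 2741 = 7 - 2741 = -2734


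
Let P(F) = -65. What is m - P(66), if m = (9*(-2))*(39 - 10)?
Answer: -457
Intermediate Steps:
m = -522 (m = -18*29 = -522)
m - P(66) = -522 - 1*(-65) = -522 + 65 = -457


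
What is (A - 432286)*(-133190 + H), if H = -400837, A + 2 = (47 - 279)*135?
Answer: 247579189416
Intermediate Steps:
A = -31322 (A = -2 + (47 - 279)*135 = -2 - 232*135 = -2 - 31320 = -31322)
(A - 432286)*(-133190 + H) = (-31322 - 432286)*(-133190 - 400837) = -463608*(-534027) = 247579189416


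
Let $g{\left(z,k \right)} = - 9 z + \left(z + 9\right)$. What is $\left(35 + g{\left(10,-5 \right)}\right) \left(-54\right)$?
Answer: $1944$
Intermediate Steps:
$g{\left(z,k \right)} = 9 - 8 z$ ($g{\left(z,k \right)} = - 9 z + \left(9 + z\right) = 9 - 8 z$)
$\left(35 + g{\left(10,-5 \right)}\right) \left(-54\right) = \left(35 + \left(9 - 80\right)\right) \left(-54\right) = \left(35 - 71\right) \left(-54\right) = \left(-36\right) \left(-54\right) = 1944$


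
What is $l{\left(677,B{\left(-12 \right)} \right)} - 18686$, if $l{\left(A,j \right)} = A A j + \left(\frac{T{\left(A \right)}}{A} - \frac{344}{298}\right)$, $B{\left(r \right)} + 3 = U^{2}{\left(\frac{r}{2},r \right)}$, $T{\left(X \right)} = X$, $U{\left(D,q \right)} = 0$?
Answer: $- \frac{207657300}{149} \approx -1.3937 \cdot 10^{6}$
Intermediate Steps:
$B{\left(r \right)} = -3$ ($B{\left(r \right)} = -3 + 0^{2} = -3 + 0 = -3$)
$l{\left(A,j \right)} = - \frac{23}{149} + j A^{2}$ ($l{\left(A,j \right)} = A A j + \left(\frac{A}{A} - \frac{344}{298}\right) = A^{2} j + \left(1 - \frac{172}{149}\right) = j A^{2} + \left(1 - \frac{172}{149}\right) = j A^{2} - \frac{23}{149} = - \frac{23}{149} + j A^{2}$)
$l{\left(677,B{\left(-12 \right)} \right)} - 18686 = \left(- \frac{23}{149} - 3 \cdot 677^{2}\right) - 18686 = \left(- \frac{23}{149} - 1374987\right) - 18686 = - \frac{204873086}{149} - 18686 = - \frac{207657300}{149}$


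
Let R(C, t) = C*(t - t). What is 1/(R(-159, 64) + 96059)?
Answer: 1/96059 ≈ 1.0410e-5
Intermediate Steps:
R(C, t) = 0 (R(C, t) = C*0 = 0)
1/(R(-159, 64) + 96059) = 1/(0 + 96059) = 1/96059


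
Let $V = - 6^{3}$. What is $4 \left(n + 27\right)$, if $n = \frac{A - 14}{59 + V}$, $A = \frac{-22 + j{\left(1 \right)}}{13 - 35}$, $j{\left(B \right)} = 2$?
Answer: $\frac{187092}{1727} \approx 108.33$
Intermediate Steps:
$A = \frac{10}{11}$ ($A = \frac{-22 + 2}{13 - 35} = - \frac{20}{-22} = \left(-20\right) \left(- \frac{1}{22}\right) = \frac{10}{11} \approx 0.90909$)
$V = -216$ ($V = \left(-1\right) 216 = -216$)
$n = \frac{144}{1727}$ ($n = \frac{\frac{10}{11} - 14}{59 - 216} = - \frac{144}{11 \left(-157\right)} = \left(- \frac{144}{11}\right) \left(- \frac{1}{157}\right) = \frac{144}{1727} \approx 0.083382$)
$4 \left(n + 27\right) = 4 \left(\frac{144}{1727} + 27\right) = 4 \cdot \frac{46773}{1727} = \frac{187092}{1727}$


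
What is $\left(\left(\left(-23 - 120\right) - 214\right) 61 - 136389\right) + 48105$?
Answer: $-110061$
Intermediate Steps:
$\left(\left(\left(-23 - 120\right) - 214\right) 61 - 136389\right) + 48105 = \left(\left(-143 - 214\right) 61 - 136389\right) + 48105 = \left(\left(-357\right) 61 - 136389\right) + 48105 = \left(-21777 - 136389\right) + 48105 = -158166 + 48105 = -110061$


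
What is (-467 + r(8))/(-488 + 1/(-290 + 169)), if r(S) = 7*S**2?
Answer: 2299/59049 ≈ 0.038934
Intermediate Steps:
(-467 + r(8))/(-488 + 1/(-290 + 169)) = (-467 + 7*8**2)/(-488 + 1/(-290 + 169)) = (-467 + 7*64)/(-488 + 1/(-121)) = (-467 + 448)/(-488 - 1/121) = -19/(-59049/121) = -19*(-121/59049) = 2299/59049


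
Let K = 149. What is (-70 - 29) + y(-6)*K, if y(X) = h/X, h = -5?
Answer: 151/6 ≈ 25.167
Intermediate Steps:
y(X) = -5/X
(-70 - 29) + y(-6)*K = (-70 - 29) - 5/(-6)*149 = -99 - 5*(-1/6)*149 = -99 + (5/6)*149 = -99 + 745/6 = 151/6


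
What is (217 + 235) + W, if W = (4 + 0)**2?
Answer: 468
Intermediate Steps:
W = 16 (W = 4**2 = 16)
(217 + 235) + W = (217 + 235) + 16 = 452 + 16 = 468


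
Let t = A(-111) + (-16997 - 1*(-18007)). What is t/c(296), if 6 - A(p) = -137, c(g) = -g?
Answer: -1153/296 ≈ -3.8953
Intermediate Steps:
A(p) = 143 (A(p) = 6 - 1*(-137) = 6 + 137 = 143)
t = 1153 (t = 143 + (-16997 - 1*(-18007)) = 143 + (-16997 + 18007) = 143 + 1010 = 1153)
t/c(296) = 1153/((-1*296)) = 1153/(-296) = 1153*(-1/296) = -1153/296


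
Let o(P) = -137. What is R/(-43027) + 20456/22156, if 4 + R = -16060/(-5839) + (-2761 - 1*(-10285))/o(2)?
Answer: 176268399504886/190647657786479 ≈ 0.92458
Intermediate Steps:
R = -44932188/799943 (R = -4 + (-16060/(-5839) + (-2761 - 1*(-10285))/(-137)) = -4 + (-16060*(-1/5839) + (-2761 + 10285)*(-1/137)) = -4 + (16060/5839 + 7524*(-1/137)) = -4 + (16060/5839 - 7524/137) = -4 - 41732416/799943 = -44932188/799943 ≈ -56.169)
R/(-43027) + 20456/22156 = -44932188/799943/(-43027) + 20456/22156 = -44932188/799943*(-1/43027) + 20456*(1/22156) = 44932188/34419147461 + 5114/5539 = 176268399504886/190647657786479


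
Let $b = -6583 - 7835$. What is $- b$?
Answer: $14418$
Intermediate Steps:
$b = -14418$
$- b = \left(-1\right) \left(-14418\right) = 14418$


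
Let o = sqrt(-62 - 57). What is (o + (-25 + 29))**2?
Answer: (4 + I*sqrt(119))**2 ≈ -103.0 + 87.27*I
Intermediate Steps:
o = I*sqrt(119) (o = sqrt(-119) = I*sqrt(119) ≈ 10.909*I)
(o + (-25 + 29))**2 = (I*sqrt(119) + (-25 + 29))**2 = (I*sqrt(119) + 4)**2 = (4 + I*sqrt(119))**2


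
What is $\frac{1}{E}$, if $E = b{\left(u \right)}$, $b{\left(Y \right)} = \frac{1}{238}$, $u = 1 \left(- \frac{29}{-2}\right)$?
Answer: $238$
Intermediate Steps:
$u = \frac{29}{2}$ ($u = 1 \left(\left(-29\right) \left(- \frac{1}{2}\right)\right) = 1 \cdot \frac{29}{2} = \frac{29}{2} \approx 14.5$)
$b{\left(Y \right)} = \frac{1}{238}$
$E = \frac{1}{238} \approx 0.0042017$
$\frac{1}{E} = \frac{1}{\frac{1}{238}} = 238$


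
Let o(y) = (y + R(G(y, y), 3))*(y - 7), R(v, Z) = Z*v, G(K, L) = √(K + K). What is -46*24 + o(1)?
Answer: -1110 - 18*√2 ≈ -1135.5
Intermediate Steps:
G(K, L) = √2*√K (G(K, L) = √(2*K) = √2*√K)
o(y) = (-7 + y)*(y + 3*√2*√y) (o(y) = (y + 3*(√2*√y))*(y - 7) = (y + 3*√2*√y)*(-7 + y) = (-7 + y)*(y + 3*√2*√y))
-46*24 + o(1) = -46*24 + (1² - 7*1 - 21*√2*√1 + 3*√2*1^(3/2)) = -1104 + (1 - 7 - 21*√2*1 + 3*√2*1) = -1104 + (1 - 7 - 21*√2 + 3*√2) = -1104 + (-6 - 18*√2) = -1110 - 18*√2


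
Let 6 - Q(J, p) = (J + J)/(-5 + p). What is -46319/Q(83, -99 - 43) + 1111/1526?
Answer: -5194603195/799624 ≈ -6496.3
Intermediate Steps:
Q(J, p) = 6 - 2*J/(-5 + p) (Q(J, p) = 6 - (J + J)/(-5 + p) = 6 - 2*J/(-5 + p))
-46319/Q(83, -99 - 43) + 1111/1526 = -46319*(-5 + (-99 - 43))/(2*(-15 - 1*83 + 3*(-99 - 43))) + 1111/1526 = -46319*(-5 - 142)/(2*(-15 - 83 + 3*(-142))) + 1111*(1/1526) = -46319*(-147/(2*(-15 - 83 - 426))) + 1111/1526 = -46319/(2*(-1/147)*(-524)) + 1111/1526 = -46319/1048/147 + 1111/1526 = -46319*147/1048 + 1111/1526 = -6808893/1048 + 1111/1526 = -5194603195/799624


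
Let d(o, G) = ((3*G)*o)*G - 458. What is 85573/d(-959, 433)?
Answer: -85573/539406311 ≈ -0.00015864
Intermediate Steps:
d(o, G) = -458 + 3*o*G² (d(o, G) = (3*G*o)*G - 458 = 3*o*G² - 458 = -458 + 3*o*G²)
85573/d(-959, 433) = 85573/(-458 + 3*(-959)*433²) = 85573/(-458 + 3*(-959)*187489) = 85573/(-458 - 539405853) = 85573/(-539406311) = 85573*(-1/539406311) = -85573/539406311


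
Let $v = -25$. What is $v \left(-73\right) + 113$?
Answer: $1938$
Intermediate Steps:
$v \left(-73\right) + 113 = \left(-25\right) \left(-73\right) + 113 = 1825 + 113 = 1938$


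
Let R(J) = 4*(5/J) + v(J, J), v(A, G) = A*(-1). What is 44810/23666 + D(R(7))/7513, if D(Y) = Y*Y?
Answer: 8258061038/4356165121 ≈ 1.8957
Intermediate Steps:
v(A, G) = -A
R(J) = -J + 20/J (R(J) = 4*(5/J) - J = 20/J - J = -J + 20/J)
D(Y) = Y**2
44810/23666 + D(R(7))/7513 = 44810/23666 + (-1*7 + 20/7)**2/7513 = 44810*(1/23666) + (-7 + 20*(1/7))**2*(1/7513) = 22405/11833 + (-7 + 20/7)**2*(1/7513) = 22405/11833 + (-29/7)**2*(1/7513) = 22405/11833 + (841/49)*(1/7513) = 22405/11833 + 841/368137 = 8258061038/4356165121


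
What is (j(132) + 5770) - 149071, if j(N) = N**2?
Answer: -125877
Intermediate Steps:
(j(132) + 5770) - 149071 = (132**2 + 5770) - 149071 = (17424 + 5770) - 149071 = 23194 - 149071 = -125877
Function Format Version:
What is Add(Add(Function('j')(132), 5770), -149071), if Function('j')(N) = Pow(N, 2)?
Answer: -125877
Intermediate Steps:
Add(Add(Function('j')(132), 5770), -149071) = Add(Add(Pow(132, 2), 5770), -149071) = Add(Add(17424, 5770), -149071) = Add(23194, -149071) = -125877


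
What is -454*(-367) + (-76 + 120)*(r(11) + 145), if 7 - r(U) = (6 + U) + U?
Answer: 172074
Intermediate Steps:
r(U) = 1 - 2*U (r(U) = 7 - ((6 + U) + U) = 7 - (6 + 2*U) = 7 + (-6 - 2*U) = 1 - 2*U)
-454*(-367) + (-76 + 120)*(r(11) + 145) = -454*(-367) + (-76 + 120)*((1 - 2*11) + 145) = 166618 + 44*((1 - 22) + 145) = 166618 + 44*(-21 + 145) = 166618 + 44*124 = 166618 + 5456 = 172074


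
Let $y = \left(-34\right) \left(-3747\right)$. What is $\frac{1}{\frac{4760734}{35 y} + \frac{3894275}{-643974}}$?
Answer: $- \frac{478572497970}{2383085118139} \approx -0.20082$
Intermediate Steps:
$y = 127398$
$\frac{1}{\frac{4760734}{35 y} + \frac{3894275}{-643974}} = \frac{1}{\frac{4760734}{35 \cdot 127398} + \frac{3894275}{-643974}} = \frac{1}{\frac{4760734}{4458930} + 3894275 \left(- \frac{1}{643974}\right)} = \frac{1}{4760734 \cdot \frac{1}{4458930} - \frac{3894275}{643974}} = \frac{1}{\frac{2380367}{2229465} - \frac{3894275}{643974}} = \frac{1}{- \frac{2383085118139}{478572497970}} = - \frac{478572497970}{2383085118139}$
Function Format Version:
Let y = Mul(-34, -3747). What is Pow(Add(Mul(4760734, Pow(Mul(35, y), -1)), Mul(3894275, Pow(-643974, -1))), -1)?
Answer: Rational(-478572497970, 2383085118139) ≈ -0.20082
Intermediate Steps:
y = 127398
Pow(Add(Mul(4760734, Pow(Mul(35, y), -1)), Mul(3894275, Pow(-643974, -1))), -1) = Pow(Add(Mul(4760734, Pow(Mul(35, 127398), -1)), Mul(3894275, Pow(-643974, -1))), -1) = Pow(Add(Mul(4760734, Pow(4458930, -1)), Mul(3894275, Rational(-1, 643974))), -1) = Pow(Add(Mul(4760734, Rational(1, 4458930)), Rational(-3894275, 643974)), -1) = Pow(Add(Rational(2380367, 2229465), Rational(-3894275, 643974)), -1) = Pow(Rational(-2383085118139, 478572497970), -1) = Rational(-478572497970, 2383085118139)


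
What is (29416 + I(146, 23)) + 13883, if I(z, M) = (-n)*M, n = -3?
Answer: 43368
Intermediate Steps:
I(z, M) = 3*M (I(z, M) = (-1*(-3))*M = 3*M)
(29416 + I(146, 23)) + 13883 = (29416 + 3*23) + 13883 = (29416 + 69) + 13883 = 29485 + 13883 = 43368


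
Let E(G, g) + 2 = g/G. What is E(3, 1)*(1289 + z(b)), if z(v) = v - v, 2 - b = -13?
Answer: -6445/3 ≈ -2148.3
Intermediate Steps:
b = 15 (b = 2 - 1*(-13) = 2 + 13 = 15)
E(G, g) = -2 + g/G
z(v) = 0
E(3, 1)*(1289 + z(b)) = (-2 + 1/3)*(1289 + 0) = (-2 + 1*(1/3))*1289 = (-2 + 1/3)*1289 = -5/3*1289 = -6445/3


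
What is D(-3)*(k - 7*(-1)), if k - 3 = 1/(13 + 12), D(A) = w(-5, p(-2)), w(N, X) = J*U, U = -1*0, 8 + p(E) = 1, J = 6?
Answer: 0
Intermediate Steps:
p(E) = -7 (p(E) = -8 + 1 = -7)
U = 0
w(N, X) = 0 (w(N, X) = 6*0 = 0)
D(A) = 0
k = 76/25 (k = 3 + 1/(13 + 12) = 3 + 1/25 = 76/25 ≈ 3.0400)
D(-3)*(k - 7*(-1)) = 0*(76/25 - 7*(-1)) = 0*(76/25 + 7) = 0*(251/25) = 0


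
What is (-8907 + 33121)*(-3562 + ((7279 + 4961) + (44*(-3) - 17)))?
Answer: 206521206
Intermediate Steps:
(-8907 + 33121)*(-3562 + ((7279 + 4961) + (44*(-3) - 17))) = 24214*(-3562 + (12240 + (-132 - 17))) = 24214*(-3562 + (12240 - 149)) = 24214*(-3562 + 12091) = 24214*8529 = 206521206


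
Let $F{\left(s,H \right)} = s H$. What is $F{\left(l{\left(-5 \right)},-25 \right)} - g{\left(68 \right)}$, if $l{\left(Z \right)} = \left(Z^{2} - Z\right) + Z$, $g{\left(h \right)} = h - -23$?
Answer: $-716$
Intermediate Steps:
$g{\left(h \right)} = 23 + h$ ($g{\left(h \right)} = h + 23 = 23 + h$)
$l{\left(Z \right)} = Z^{2}$
$F{\left(s,H \right)} = H s$
$F{\left(l{\left(-5 \right)},-25 \right)} - g{\left(68 \right)} = - 25 \left(-5\right)^{2} - \left(23 + 68\right) = \left(-25\right) 25 - 91 = -625 - 91 = -716$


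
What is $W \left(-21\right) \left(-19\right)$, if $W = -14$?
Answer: $-5586$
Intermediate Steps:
$W \left(-21\right) \left(-19\right) = \left(-14\right) \left(-21\right) \left(-19\right) = 294 \left(-19\right) = -5586$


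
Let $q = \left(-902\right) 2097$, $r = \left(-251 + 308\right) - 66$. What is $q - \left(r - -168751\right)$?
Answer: $-2060236$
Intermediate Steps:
$r = -9$ ($r = 57 - 66 = -9$)
$q = -1891494$
$q - \left(r - -168751\right) = -1891494 - \left(-9 - -168751\right) = -1891494 - \left(-9 + 168751\right) = -1891494 - 168742 = -2060236$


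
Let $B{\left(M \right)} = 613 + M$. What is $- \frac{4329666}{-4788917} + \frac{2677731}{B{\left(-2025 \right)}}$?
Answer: $- \frac{12817318018935}{6761950804} \approx -1895.5$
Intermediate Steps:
$- \frac{4329666}{-4788917} + \frac{2677731}{B{\left(-2025 \right)}} = - \frac{4329666}{-4788917} + \frac{2677731}{613 - 2025} = \left(-4329666\right) \left(- \frac{1}{4788917}\right) + \frac{2677731}{-1412} = \frac{4329666}{4788917} + 2677731 \left(- \frac{1}{1412}\right) = \frac{4329666}{4788917} - \frac{2677731}{1412} = - \frac{12817318018935}{6761950804}$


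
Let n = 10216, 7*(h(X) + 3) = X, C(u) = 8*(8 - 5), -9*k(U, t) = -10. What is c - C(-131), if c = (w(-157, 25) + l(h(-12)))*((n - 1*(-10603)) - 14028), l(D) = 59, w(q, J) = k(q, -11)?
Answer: 3673715/9 ≈ 4.0819e+5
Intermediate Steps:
k(U, t) = 10/9 (k(U, t) = -1/9*(-10) = 10/9)
C(u) = 24 (C(u) = 8*3 = 24)
h(X) = -3 + X/7
w(q, J) = 10/9
c = 3673931/9 (c = (10/9 + 59)*((10216 - 1*(-10603)) - 14028) = 541*((10216 + 10603) - 14028)/9 = 541*(20819 - 14028)/9 = (541/9)*6791 = 3673931/9 ≈ 4.0821e+5)
c - C(-131) = 3673931/9 - 1*24 = 3673931/9 - 24 = 3673715/9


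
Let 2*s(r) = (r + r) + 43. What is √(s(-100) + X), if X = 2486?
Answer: 3*√1070/2 ≈ 49.066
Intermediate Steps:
s(r) = 43/2 + r (s(r) = ((r + r) + 43)/2 = (2*r + 43)/2 = (43 + 2*r)/2 = 43/2 + r)
√(s(-100) + X) = √((43/2 - 100) + 2486) = √(-157/2 + 2486) = √(4815/2) = 3*√1070/2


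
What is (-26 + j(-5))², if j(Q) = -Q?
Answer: 441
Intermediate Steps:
(-26 + j(-5))² = (-26 - 1*(-5))² = (-26 + 5)² = (-21)² = 441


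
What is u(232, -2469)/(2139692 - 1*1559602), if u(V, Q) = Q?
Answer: -2469/580090 ≈ -0.0042562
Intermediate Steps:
u(232, -2469)/(2139692 - 1*1559602) = -2469/(2139692 - 1*1559602) = -2469/(2139692 - 1559602) = -2469/580090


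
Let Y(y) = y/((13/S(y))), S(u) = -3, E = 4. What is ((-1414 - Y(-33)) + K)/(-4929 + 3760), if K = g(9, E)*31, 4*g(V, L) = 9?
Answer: 70297/60788 ≈ 1.1564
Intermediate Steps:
g(V, L) = 9/4 (g(V, L) = (1/4)*9 = 9/4)
K = 279/4 (K = (9/4)*31 = 279/4 ≈ 69.750)
Y(y) = -3*y/13 (Y(y) = y/((13/(-3))) = y/((13*(-1/3))) = y/(-13/3) = y*(-3/13) = -3*y/13)
((-1414 - Y(-33)) + K)/(-4929 + 3760) = ((-1414 - (-3)*(-33)/13) + 279/4)/(-4929 + 3760) = ((-1414 - 1*99/13) + 279/4)/(-1169) = ((-1414 - 99/13) + 279/4)*(-1/1169) = (-18481/13 + 279/4)*(-1/1169) = -70297/52*(-1/1169) = 70297/60788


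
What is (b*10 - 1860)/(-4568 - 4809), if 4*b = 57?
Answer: 3435/18754 ≈ 0.18316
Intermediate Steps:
b = 57/4 (b = (¼)*57 = 57/4 ≈ 14.250)
(b*10 - 1860)/(-4568 - 4809) = ((57/4)*10 - 1860)/(-4568 - 4809) = (285/2 - 1860)/(-9377) = -3435/2*(-1/9377) = 3435/18754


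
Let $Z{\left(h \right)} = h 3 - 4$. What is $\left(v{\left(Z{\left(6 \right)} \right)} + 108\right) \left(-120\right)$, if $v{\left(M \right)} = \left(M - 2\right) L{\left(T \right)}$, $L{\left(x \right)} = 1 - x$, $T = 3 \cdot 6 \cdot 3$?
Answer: $63360$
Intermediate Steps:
$T = 54$ ($T = 18 \cdot 3 = 54$)
$Z{\left(h \right)} = -4 + 3 h$ ($Z{\left(h \right)} = 3 h - 4 = -4 + 3 h$)
$v{\left(M \right)} = 106 - 53 M$ ($v{\left(M \right)} = \left(M - 2\right) \left(1 - 54\right) = \left(-2 + M\right) \left(1 - 54\right) = \left(-2 + M\right) \left(-53\right) = 106 - 53 M$)
$\left(v{\left(Z{\left(6 \right)} \right)} + 108\right) \left(-120\right) = \left(\left(106 - 53 \left(-4 + 3 \cdot 6\right)\right) + 108\right) \left(-120\right) = \left(\left(106 - 53 \left(-4 + 18\right)\right) + 108\right) \left(-120\right) = \left(\left(106 - 742\right) + 108\right) \left(-120\right) = \left(-636 + 108\right) \left(-120\right) = \left(-528\right) \left(-120\right) = 63360$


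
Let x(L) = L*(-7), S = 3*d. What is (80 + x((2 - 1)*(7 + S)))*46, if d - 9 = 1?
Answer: -8234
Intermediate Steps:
d = 10 (d = 9 + 1 = 10)
S = 30 (S = 3*10 = 30)
x(L) = -7*L
(80 + x((2 - 1)*(7 + S)))*46 = (80 - 7*(2 - 1)*(7 + 30))*46 = (80 - 7*37)*46 = (80 - 259)*46 = -179*46 = -8234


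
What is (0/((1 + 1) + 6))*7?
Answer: 0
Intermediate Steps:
(0/((1 + 1) + 6))*7 = (0/(2 + 6))*7 = (0/8)*7 = ((⅛)*0)*7 = 0*7 = 0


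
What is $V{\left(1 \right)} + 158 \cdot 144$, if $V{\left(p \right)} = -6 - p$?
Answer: $22745$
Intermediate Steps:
$V{\left(1 \right)} + 158 \cdot 144 = \left(-6 - 1\right) + 158 \cdot 144 = \left(-6 - 1\right) + 22752 = -7 + 22752 = 22745$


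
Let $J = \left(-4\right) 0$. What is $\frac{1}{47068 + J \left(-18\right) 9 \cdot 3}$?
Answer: $\frac{1}{47068} \approx 2.1246 \cdot 10^{-5}$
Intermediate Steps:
$J = 0$
$\frac{1}{47068 + J \left(-18\right) 9 \cdot 3} = \frac{1}{47068 + 0 \left(-18\right) 9 \cdot 3} = \frac{1}{47068 + 0 \cdot 27} = \frac{1}{47068 + 0} = \frac{1}{47068}$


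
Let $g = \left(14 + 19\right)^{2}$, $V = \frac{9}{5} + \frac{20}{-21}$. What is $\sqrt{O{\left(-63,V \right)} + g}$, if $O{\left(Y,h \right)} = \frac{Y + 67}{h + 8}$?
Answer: $\frac{\sqrt{940241829}}{929} \approx 33.007$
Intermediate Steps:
$V = \frac{89}{105}$ ($V = 9 \cdot \frac{1}{5} + 20 \left(- \frac{1}{21}\right) = \frac{9}{5} - \frac{20}{21} = \frac{89}{105} \approx 0.84762$)
$g = 1089$ ($g = 33^{2} = 1089$)
$O{\left(Y,h \right)} = \frac{67 + Y}{8 + h}$
$\sqrt{O{\left(-63,V \right)} + g} = \sqrt{\frac{67 - 63}{8 + \frac{89}{105}} + 1089} = \sqrt{\frac{1}{\frac{929}{105}} \cdot 4 + 1089} = \sqrt{\frac{105}{929} \cdot 4 + 1089} = \sqrt{\frac{420}{929} + 1089} = \sqrt{\frac{1012101}{929}} = \frac{\sqrt{940241829}}{929}$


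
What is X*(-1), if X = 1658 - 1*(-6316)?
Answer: -7974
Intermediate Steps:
X = 7974 (X = 1658 + 6316 = 7974)
X*(-1) = 7974*(-1) = -7974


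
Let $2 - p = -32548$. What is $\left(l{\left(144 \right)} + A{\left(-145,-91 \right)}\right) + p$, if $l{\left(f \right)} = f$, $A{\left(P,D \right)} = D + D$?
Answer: $32512$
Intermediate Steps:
$p = 32550$ ($p = 2 - -32548 = 2 + 32548 = 32550$)
$A{\left(P,D \right)} = 2 D$
$\left(l{\left(144 \right)} + A{\left(-145,-91 \right)}\right) + p = \left(144 + 2 \left(-91\right)\right) + 32550 = \left(144 - 182\right) + 32550 = -38 + 32550 = 32512$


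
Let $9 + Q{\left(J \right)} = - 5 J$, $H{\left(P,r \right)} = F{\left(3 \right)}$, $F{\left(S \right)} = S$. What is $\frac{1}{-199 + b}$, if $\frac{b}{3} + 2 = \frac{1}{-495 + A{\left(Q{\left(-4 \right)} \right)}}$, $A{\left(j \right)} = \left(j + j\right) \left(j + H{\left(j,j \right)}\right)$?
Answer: $- \frac{187}{38338} \approx -0.0048777$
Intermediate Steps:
$H{\left(P,r \right)} = 3$
$Q{\left(J \right)} = -9 - 5 J$
$A{\left(j \right)} = 2 j \left(3 + j\right)$ ($A{\left(j \right)} = \left(j + j\right) \left(j + 3\right) = 2 j \left(3 + j\right)$)
$b = - \frac{1125}{187}$ ($b = -6 + \frac{3}{-495 + 2 \left(-9 - -20\right) \left(3 - -11\right)} = -6 + \frac{3}{-495 + 2 \left(-9 + 20\right) \left(3 + \left(-9 + 20\right)\right)} = -6 + \frac{3}{-495 + 2 \cdot 11 \left(3 + 11\right)} = -6 + \frac{3}{-495 + 2 \cdot 11 \cdot 14} = -6 + \frac{3}{-495 + 308} = -6 + \frac{3}{-187} = -6 + 3 \left(- \frac{1}{187}\right) = -6 - \frac{3}{187} = - \frac{1125}{187} \approx -6.016$)
$\frac{1}{-199 + b} = \frac{1}{-199 - \frac{1125}{187}} = \frac{1}{- \frac{38338}{187}} = - \frac{187}{38338}$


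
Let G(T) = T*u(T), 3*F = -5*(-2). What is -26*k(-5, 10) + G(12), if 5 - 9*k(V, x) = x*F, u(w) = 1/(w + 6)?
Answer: 2228/27 ≈ 82.519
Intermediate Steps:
u(w) = 1/(6 + w)
F = 10/3 (F = (-5*(-2))/3 = (⅓)*10 = 10/3 ≈ 3.3333)
G(T) = T/(6 + T)
k(V, x) = 5/9 - 10*x/27 (k(V, x) = 5/9 - x*10/(9*3) = 5/9 - 10*x/27)
-26*k(-5, 10) + G(12) = -26*(5/9 - 10/27*10) + 12/(6 + 12) = -26*(5/9 - 100/27) + 12/18 = -26*(-85/27) + 12*(1/18) = 2210/27 + ⅔ = 2228/27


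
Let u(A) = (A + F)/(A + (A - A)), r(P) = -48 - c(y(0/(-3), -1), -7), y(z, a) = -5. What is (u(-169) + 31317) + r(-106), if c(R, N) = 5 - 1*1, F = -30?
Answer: 5283984/169 ≈ 31266.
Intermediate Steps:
c(R, N) = 4 (c(R, N) = 5 - 1 = 4)
r(P) = -52 (r(P) = -48 - 1*4 = -48 - 4 = -52)
u(A) = (-30 + A)/A (u(A) = (A - 30)/(A + (A - A)) = (-30 + A)/(A + 0) = (-30 + A)/A)
(u(-169) + 31317) + r(-106) = ((-30 - 169)/(-169) + 31317) - 52 = (-1/169*(-199) + 31317) - 52 = (199/169 + 31317) - 52 = 5292772/169 - 52 = 5283984/169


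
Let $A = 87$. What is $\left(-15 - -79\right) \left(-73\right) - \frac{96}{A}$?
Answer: $- \frac{135520}{29} \approx -4673.1$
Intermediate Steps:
$\left(-15 - -79\right) \left(-73\right) - \frac{96}{A} = \left(-15 - -79\right) \left(-73\right) - \frac{96}{87} = \left(-15 + 79\right) \left(-73\right) - \frac{32}{29} = 64 \left(-73\right) - \frac{32}{29} = -4672 - \frac{32}{29} = - \frac{135520}{29}$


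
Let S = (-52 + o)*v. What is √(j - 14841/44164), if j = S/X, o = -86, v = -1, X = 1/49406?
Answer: √3324570677584791/22082 ≈ 2611.1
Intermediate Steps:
X = 1/49406 ≈ 2.0240e-5
S = 138 (S = (-52 - 86)*(-1) = -138*(-1) = 138)
j = 6818028 (j = 138/(1/49406) = 138*49406 = 6818028)
√(j - 14841/44164) = √(6818028 - 14841/44164) = √(301111373751/44164) = √3324570677584791/22082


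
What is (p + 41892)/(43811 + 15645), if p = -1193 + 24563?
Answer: 32631/29728 ≈ 1.0977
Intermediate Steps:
p = 23370
(p + 41892)/(43811 + 15645) = (23370 + 41892)/(43811 + 15645) = 65262/59456 = 65262*(1/59456) = 32631/29728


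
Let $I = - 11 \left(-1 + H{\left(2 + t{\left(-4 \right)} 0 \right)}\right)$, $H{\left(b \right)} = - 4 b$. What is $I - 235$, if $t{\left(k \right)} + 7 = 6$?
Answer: $-136$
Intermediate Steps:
$t{\left(k \right)} = -1$ ($t{\left(k \right)} = -7 + 6 = -1$)
$I = 99$ ($I = - 11 \left(-1 - 4 \left(2 - 0\right)\right) = - 11 \left(-1 - 4 \left(2 + 0\right)\right) = - 11 \left(-1 - 8\right) = \left(-11\right) \left(-9\right) = 99$)
$I - 235 = 99 - 235 = -136$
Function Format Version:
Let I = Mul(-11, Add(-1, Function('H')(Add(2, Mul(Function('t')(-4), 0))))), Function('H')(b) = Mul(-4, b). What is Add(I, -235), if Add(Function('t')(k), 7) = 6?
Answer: -136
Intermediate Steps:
Function('t')(k) = -1 (Function('t')(k) = Add(-7, 6) = -1)
I = 99 (I = Mul(-11, Add(-1, Mul(-4, Add(2, Mul(-1, 0))))) = Mul(-11, Add(-1, Mul(-4, Add(2, 0)))) = Mul(-11, Add(-1, Mul(-4, 2))) = Mul(-11, Add(-1, -8)) = Mul(-11, -9) = 99)
Add(I, -235) = Add(99, -235) = -136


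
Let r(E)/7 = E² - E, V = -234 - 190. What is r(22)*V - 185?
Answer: -1371401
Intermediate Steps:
V = -424
r(E) = -7*E + 7*E² (r(E) = 7*(E² - E) = -7*E + 7*E²)
r(22)*V - 185 = (7*22*(-1 + 22))*(-424) - 185 = (7*22*21)*(-424) - 185 = 3234*(-424) - 185 = -1371216 - 185 = -1371401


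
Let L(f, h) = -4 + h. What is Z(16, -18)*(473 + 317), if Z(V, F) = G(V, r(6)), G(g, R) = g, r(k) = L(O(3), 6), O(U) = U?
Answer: 12640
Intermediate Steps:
r(k) = 2 (r(k) = -4 + 6 = 2)
Z(V, F) = V
Z(16, -18)*(473 + 317) = 16*(473 + 317) = 16*790 = 12640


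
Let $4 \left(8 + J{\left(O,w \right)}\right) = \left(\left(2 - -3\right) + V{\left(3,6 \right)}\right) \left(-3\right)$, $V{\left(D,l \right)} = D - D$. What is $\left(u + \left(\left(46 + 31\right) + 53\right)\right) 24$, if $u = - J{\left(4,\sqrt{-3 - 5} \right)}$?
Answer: $3402$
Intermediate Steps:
$V{\left(D,l \right)} = 0$
$J{\left(O,w \right)} = - \frac{47}{4}$ ($J{\left(O,w \right)} = -8 + \frac{\left(\left(2 - -3\right) + 0\right) \left(-3\right)}{4} = -8 + \frac{\left(\left(2 + 3\right) + 0\right) \left(-3\right)}{4} = -8 + \frac{\left(5 + 0\right) \left(-3\right)}{4} = -8 + \frac{5 \left(-3\right)}{4} = -8 + \frac{1}{4} \left(-15\right) = -8 - \frac{15}{4} = - \frac{47}{4}$)
$u = \frac{47}{4}$ ($u = \left(-1\right) \left(- \frac{47}{4}\right) = \frac{47}{4} \approx 11.75$)
$\left(u + \left(\left(46 + 31\right) + 53\right)\right) 24 = \left(\frac{47}{4} + \left(\left(46 + 31\right) + 53\right)\right) 24 = \left(\frac{47}{4} + \left(77 + 53\right)\right) 24 = \left(\frac{47}{4} + 130\right) 24 = \frac{567}{4} \cdot 24 = 3402$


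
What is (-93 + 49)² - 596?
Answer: 1340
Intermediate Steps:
(-93 + 49)² - 596 = (-44)² - 596 = 1936 - 596 = 1340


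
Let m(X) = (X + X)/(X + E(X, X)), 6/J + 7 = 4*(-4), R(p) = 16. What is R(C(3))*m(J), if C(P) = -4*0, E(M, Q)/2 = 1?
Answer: -24/5 ≈ -4.8000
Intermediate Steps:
E(M, Q) = 2 (E(M, Q) = 2*1 = 2)
C(P) = 0
J = -6/23 (J = 6/(-7 + 4*(-4)) = 6/(-7 - 16) = 6/(-23) = 6*(-1/23) = -6/23 ≈ -0.26087)
m(X) = 2*X/(2 + X) (m(X) = (X + X)/(X + 2) = (2*X)/(2 + X) = 2*X/(2 + X))
R(C(3))*m(J) = 16*(2*(-6/23)/(2 - 6/23)) = 16*(2*(-6/23)/(40/23)) = 16*(2*(-6/23)*(23/40)) = 16*(-3/10) = -24/5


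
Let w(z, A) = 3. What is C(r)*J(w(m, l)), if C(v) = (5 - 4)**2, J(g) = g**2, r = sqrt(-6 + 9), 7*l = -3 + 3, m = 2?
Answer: 9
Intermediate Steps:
l = 0 (l = (-3 + 3)/7 = (1/7)*0 = 0)
r = sqrt(3) ≈ 1.7320
C(v) = 1 (C(v) = 1**2 = 1)
C(r)*J(w(m, l)) = 1*3**2 = 1*9 = 9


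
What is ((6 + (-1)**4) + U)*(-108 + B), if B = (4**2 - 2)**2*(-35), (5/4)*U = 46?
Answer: -1525992/5 ≈ -3.0520e+5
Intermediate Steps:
U = 184/5 (U = (4/5)*46 = 184/5 ≈ 36.800)
B = -6860 (B = (16 - 2)**2*(-35) = 14**2*(-35) = 196*(-35) = -6860)
((6 + (-1)**4) + U)*(-108 + B) = ((6 + (-1)**4) + 184/5)*(-108 - 6860) = ((6 + 1) + 184/5)*(-6968) = (7 + 184/5)*(-6968) = (219/5)*(-6968) = -1525992/5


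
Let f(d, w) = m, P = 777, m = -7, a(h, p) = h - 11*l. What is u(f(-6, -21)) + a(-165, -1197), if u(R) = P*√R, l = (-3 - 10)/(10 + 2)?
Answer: -1837/12 + 777*I*√7 ≈ -153.08 + 2055.8*I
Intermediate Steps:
l = -13/12 ≈ -1.0833
a(h, p) = 143/12 + h (a(h, p) = h - 11*(-13/12) = h + 143/12 = 143/12 + h)
f(d, w) = -7
u(R) = 777*√R
u(f(-6, -21)) + a(-165, -1197) = 777*√(-7) + (143/12 - 165) = 777*(I*√7) - 1837/12 = 777*I*√7 - 1837/12 = -1837/12 + 777*I*√7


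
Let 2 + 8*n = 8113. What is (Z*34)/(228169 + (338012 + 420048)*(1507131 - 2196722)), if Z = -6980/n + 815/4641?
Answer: 505085950/1157529384985237173 ≈ 4.3635e-10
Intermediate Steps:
n = 8111/8 (n = -¼ + (⅛)*8113 = -¼ + 8113/8 = 8111/8 ≈ 1013.9)
Z = -252542975/37643151 (Z = -6980/8111/8 + 815/4641 = -6980*8/8111 + 815*(1/4641) = -55840/8111 + 815/4641 = -252542975/37643151 ≈ -6.7089)
(Z*34)/(228169 + (338012 + 420048)*(1507131 - 2196722)) = (-252542975/37643151*34)/(228169 + (338012 + 420048)*(1507131 - 2196722)) = -505085950/(2214303*(228169 + 758060*(-689591))) = -505085950/(2214303*(228169 - 522751353460)) = -505085950/2214303/(-522751125291) = -505085950/2214303*(-1/522751125291) = 505085950/1157529384985237173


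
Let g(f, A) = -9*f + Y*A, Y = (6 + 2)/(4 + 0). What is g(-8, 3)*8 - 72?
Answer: 552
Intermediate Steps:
Y = 2 (Y = 8/4 = 8*(¼) = 2)
g(f, A) = -9*f + 2*A
g(-8, 3)*8 - 72 = (-9*(-8) + 2*3)*8 - 72 = (72 + 6)*8 - 72 = 78*8 - 72 = 624 - 72 = 552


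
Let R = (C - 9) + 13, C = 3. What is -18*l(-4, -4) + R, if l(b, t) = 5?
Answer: -83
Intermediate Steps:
R = 7 (R = (3 - 9) + 13 = -6 + 13 = 7)
-18*l(-4, -4) + R = -18*5 + 7 = -90 + 7 = -83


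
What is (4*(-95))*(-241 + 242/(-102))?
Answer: 4716560/51 ≈ 92482.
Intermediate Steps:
(4*(-95))*(-241 + 242/(-102)) = -380*(-241 + 242*(-1/102)) = -380*(-241 - 121/51) = -380*(-12412/51) = 4716560/51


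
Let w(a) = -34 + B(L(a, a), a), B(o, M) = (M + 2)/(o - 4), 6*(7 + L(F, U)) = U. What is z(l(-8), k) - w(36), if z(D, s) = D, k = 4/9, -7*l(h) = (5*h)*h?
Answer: -144/35 ≈ -4.1143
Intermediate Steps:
L(F, U) = -7 + U/6
l(h) = -5*h²/7 (l(h) = -5*h*h/7 = -5*h²/7)
k = 4/9 (k = 4*(⅑) = 4/9 ≈ 0.44444)
B(o, M) = (2 + M)/(-4 + o)
w(a) = -34 + (2 + a)/(-11 + a/6) (w(a) = -34 + (2 + a)/(-4 + (-7 + a/6)) = -34 + (2 + a)/(-11 + a/6))
z(l(-8), k) - w(36) = -5/7*(-8)² - 4*(564 - 7*36)/(-66 + 36) = -5/7*64 - 4*(564 - 252)/(-30) = -320/7 - 4*(-1)*312/30 = -320/7 - 1*(-208/5) = -320/7 + 208/5 = -144/35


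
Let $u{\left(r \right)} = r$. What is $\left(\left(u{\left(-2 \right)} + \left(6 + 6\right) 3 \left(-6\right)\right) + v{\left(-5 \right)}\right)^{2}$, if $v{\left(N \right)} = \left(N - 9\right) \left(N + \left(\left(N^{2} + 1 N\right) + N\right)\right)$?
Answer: $128164$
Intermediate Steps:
$v{\left(N \right)} = \left(-9 + N\right) \left(N^{2} + 3 N\right)$ ($v{\left(N \right)} = \left(-9 + N\right) \left(N + \left(\left(N^{2} + N\right) + N\right)\right) = \left(-9 + N\right) \left(N + \left(\left(N + N^{2}\right) + N\right)\right) = \left(-9 + N\right) \left(N + \left(N^{2} + 2 N\right)\right) = \left(-9 + N\right) \left(N^{2} + 3 N\right)$)
$\left(\left(u{\left(-2 \right)} + \left(6 + 6\right) 3 \left(-6\right)\right) + v{\left(-5 \right)}\right)^{2} = \left(\left(-2 + \left(6 + 6\right) 3 \left(-6\right)\right) - 5 \left(-27 + \left(-5\right)^{2} - -30\right)\right)^{2} = \left(\left(-2 + 12 \cdot 3 \left(-6\right)\right) - 5 \left(-27 + 25 + 30\right)\right)^{2} = \left(\left(-2 + 36 \left(-6\right)\right) - 140\right)^{2} = \left(\left(-2 - 216\right) - 140\right)^{2} = \left(-218 - 140\right)^{2} = \left(-358\right)^{2} = 128164$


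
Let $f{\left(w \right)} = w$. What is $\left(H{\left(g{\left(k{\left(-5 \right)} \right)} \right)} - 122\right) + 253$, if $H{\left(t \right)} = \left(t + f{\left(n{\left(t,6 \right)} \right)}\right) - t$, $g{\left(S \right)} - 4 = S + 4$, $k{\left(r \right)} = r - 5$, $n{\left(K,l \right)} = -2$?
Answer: $129$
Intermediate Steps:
$k{\left(r \right)} = -5 + r$
$g{\left(S \right)} = 8 + S$ ($g{\left(S \right)} = 4 + \left(S + 4\right) = 4 + \left(4 + S\right) = 8 + S$)
$H{\left(t \right)} = -2$ ($H{\left(t \right)} = \left(t - 2\right) - t = \left(-2 + t\right) - t = -2$)
$\left(H{\left(g{\left(k{\left(-5 \right)} \right)} \right)} - 122\right) + 253 = \left(-2 - 122\right) + 253 = -124 + 253 = 129$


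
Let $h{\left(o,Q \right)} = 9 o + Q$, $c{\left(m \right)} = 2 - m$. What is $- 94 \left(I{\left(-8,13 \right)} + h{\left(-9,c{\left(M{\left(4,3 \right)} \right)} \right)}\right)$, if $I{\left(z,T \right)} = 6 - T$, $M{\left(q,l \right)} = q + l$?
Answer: $8742$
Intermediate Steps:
$M{\left(q,l \right)} = l + q$
$h{\left(o,Q \right)} = Q + 9 o$
$- 94 \left(I{\left(-8,13 \right)} + h{\left(-9,c{\left(M{\left(4,3 \right)} \right)} \right)}\right) = - 94 \left(\left(6 - 13\right) + \left(\left(2 - \left(3 + 4\right)\right) + 9 \left(-9\right)\right)\right) = - 94 \left(\left(6 - 13\right) + \left(\left(2 - 7\right) - 81\right)\right) = - 94 \left(-7 + \left(\left(2 - 7\right) - 81\right)\right) = - 94 \left(-7 - 86\right) = \left(-94\right) \left(-93\right) = 8742$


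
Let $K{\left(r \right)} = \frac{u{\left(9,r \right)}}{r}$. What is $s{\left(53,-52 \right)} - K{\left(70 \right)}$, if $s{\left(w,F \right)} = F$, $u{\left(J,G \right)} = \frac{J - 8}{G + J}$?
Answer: $- \frac{287561}{5530} \approx -52.0$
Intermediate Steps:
$u{\left(J,G \right)} = \frac{-8 + J}{G + J}$
$K{\left(r \right)} = \frac{1}{r \left(9 + r\right)}$ ($K{\left(r \right)} = \frac{\frac{1}{r + 9} \left(-8 + 9\right)}{r} = \frac{\frac{1}{9 + r} 1}{r} = \frac{1}{\left(9 + r\right) r} = \frac{1}{r \left(9 + r\right)}$)
$s{\left(53,-52 \right)} - K{\left(70 \right)} = -52 - \frac{1}{70 \left(9 + 70\right)} = -52 - \frac{1}{70 \cdot 79} = -52 - \frac{1}{70} \cdot \frac{1}{79} = -52 - \frac{1}{5530} = - \frac{287561}{5530}$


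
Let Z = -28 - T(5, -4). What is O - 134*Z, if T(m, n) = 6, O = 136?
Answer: 4692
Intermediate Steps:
Z = -34 (Z = -28 - 1*6 = -28 - 6 = -34)
O - 134*Z = 136 - 134*(-34) = 136 + 4556 = 4692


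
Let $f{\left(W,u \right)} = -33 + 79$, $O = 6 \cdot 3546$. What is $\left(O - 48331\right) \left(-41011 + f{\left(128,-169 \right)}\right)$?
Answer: $1108308075$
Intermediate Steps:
$O = 21276$
$f{\left(W,u \right)} = 46$
$\left(O - 48331\right) \left(-41011 + f{\left(128,-169 \right)}\right) = \left(21276 - 48331\right) \left(-41011 + 46\right) = \left(-27055\right) \left(-40965\right) = 1108308075$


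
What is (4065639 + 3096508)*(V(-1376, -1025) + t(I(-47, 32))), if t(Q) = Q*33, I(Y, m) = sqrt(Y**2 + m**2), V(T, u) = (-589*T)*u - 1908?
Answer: -5949792529239676 + 236350851*sqrt(3233) ≈ -5.9498e+15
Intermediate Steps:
V(T, u) = -1908 - 589*T*u (V(T, u) = -589*T*u - 1908 = -1908 - 589*T*u)
t(Q) = 33*Q
(4065639 + 3096508)*(V(-1376, -1025) + t(I(-47, 32))) = (4065639 + 3096508)*((-1908 - 589*(-1376)*(-1025)) + 33*sqrt((-47)**2 + 32**2)) = 7162147*((-1908 - 830725600) + 33*sqrt(2209 + 1024)) = 7162147*(-830727508 + 33*sqrt(3233)) = -5949792529239676 + 236350851*sqrt(3233)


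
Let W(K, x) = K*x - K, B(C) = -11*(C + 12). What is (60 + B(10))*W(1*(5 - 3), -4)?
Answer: 1820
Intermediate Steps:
B(C) = -132 - 11*C (B(C) = -11*(12 + C) = -132 - 11*C)
W(K, x) = -K + K*x
(60 + B(10))*W(1*(5 - 3), -4) = (60 + (-132 - 11*10))*((1*(5 - 3))*(-1 - 4)) = (60 + (-132 - 110))*((1*2)*(-5)) = (60 - 242)*(2*(-5)) = -182*(-10) = 1820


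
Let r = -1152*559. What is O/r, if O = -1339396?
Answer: 334849/160992 ≈ 2.0799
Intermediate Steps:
r = -643968
O/r = -1339396/(-643968) = -1339396*(-1/643968) = 334849/160992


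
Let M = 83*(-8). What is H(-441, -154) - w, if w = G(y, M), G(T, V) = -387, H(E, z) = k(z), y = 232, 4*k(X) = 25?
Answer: 1573/4 ≈ 393.25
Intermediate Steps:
k(X) = 25/4 (k(X) = (1/4)*25 = 25/4)
H(E, z) = 25/4
M = -664
w = -387
H(-441, -154) - w = 25/4 - 1*(-387) = 25/4 + 387 = 1573/4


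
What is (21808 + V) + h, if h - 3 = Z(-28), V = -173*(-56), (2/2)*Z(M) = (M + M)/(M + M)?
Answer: 31500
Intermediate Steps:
Z(M) = 1 (Z(M) = (M + M)/(M + M) = (2*M)/((2*M)) = (2*M)*(1/(2*M)) = 1)
V = 9688
h = 4 (h = 3 + 1 = 4)
(21808 + V) + h = (21808 + 9688) + 4 = 31496 + 4 = 31500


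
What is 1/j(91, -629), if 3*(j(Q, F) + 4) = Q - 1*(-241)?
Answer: 3/320 ≈ 0.0093750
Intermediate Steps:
j(Q, F) = 229/3 + Q/3 (j(Q, F) = -4 + (Q - 1*(-241))/3 = -4 + (Q + 241)/3 = -4 + (241 + Q)/3 = -4 + (241/3 + Q/3) = 229/3 + Q/3)
1/j(91, -629) = 1/(229/3 + (1/3)*91) = 1/(229/3 + 91/3) = 1/(320/3) = 3/320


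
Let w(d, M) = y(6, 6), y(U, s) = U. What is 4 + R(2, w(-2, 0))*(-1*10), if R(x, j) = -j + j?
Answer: 4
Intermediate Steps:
w(d, M) = 6
R(x, j) = 0
4 + R(2, w(-2, 0))*(-1*10) = 4 + 0*(-1*10) = 4 + 0*(-10) = 4 + 0 = 4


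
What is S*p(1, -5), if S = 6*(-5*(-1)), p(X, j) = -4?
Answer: -120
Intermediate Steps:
S = 30 (S = 6*5 = 30)
S*p(1, -5) = 30*(-4) = -120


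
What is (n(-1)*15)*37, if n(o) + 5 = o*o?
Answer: -2220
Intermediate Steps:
n(o) = -5 + o² (n(o) = -5 + o*o = -5 + o²)
(n(-1)*15)*37 = ((-5 + (-1)²)*15)*37 = ((-5 + 1)*15)*37 = -4*15*37 = -60*37 = -2220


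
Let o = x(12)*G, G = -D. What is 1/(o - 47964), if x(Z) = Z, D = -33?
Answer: -1/47568 ≈ -2.1023e-5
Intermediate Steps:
G = 33 (G = -1*(-33) = 33)
o = 396 (o = 12*33 = 396)
1/(o - 47964) = 1/(396 - 47964) = 1/(-47568) = -1/47568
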